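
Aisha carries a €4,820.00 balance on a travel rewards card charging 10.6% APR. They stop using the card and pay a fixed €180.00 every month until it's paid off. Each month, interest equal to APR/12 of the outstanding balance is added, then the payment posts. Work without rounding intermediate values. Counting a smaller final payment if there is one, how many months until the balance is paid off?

Monthly rate r = 10.6%/12 = 0.883333% = 0.00883333.
Recurrence: B ← B·(1+r) − €180.00.
Month 1: interest €42.58; balance after payment €4,682.58.
Month 2: interest €41.36; balance after payment €4,543.94.
Closed form: n = −ln(1 − rB₀/P)/ln(1+r) = −ln(0.76346)/ln(1.00883) ≈ 30.688, so the balance reaches zero during payment 31.

31 months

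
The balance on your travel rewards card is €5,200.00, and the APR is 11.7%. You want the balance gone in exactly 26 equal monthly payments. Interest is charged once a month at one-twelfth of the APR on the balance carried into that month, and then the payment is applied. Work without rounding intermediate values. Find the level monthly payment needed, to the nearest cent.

Monthly rate r = 11.7%/12 = 0.975% = 0.00975.
Level-payment amortization: P = B₀·r / (1 − (1+r)^(−n)) = 5200.00·0.00975 / (1 − 1.00975^(−26)).
Denominator 1 − (1+r)^(−26) = 0.22296677.
P = 50.7 / 0.22296677 ≈ 227.39.

€227.39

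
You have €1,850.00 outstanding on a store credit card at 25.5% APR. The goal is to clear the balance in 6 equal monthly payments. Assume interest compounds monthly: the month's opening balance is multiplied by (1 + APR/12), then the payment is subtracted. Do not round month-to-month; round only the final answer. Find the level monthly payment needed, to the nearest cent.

€331.67

Monthly rate r = 25.5%/12 = 2.125% = 0.02125.
Level-payment amortization: P = B₀·r / (1 − (1+r)^(−n)) = 1850.00·0.02125 / (1 − 1.02125^(−6)).
Denominator 1 − (1+r)^(−6) = 0.118529905.
P = 39.3125 / 0.118529905 ≈ 331.67.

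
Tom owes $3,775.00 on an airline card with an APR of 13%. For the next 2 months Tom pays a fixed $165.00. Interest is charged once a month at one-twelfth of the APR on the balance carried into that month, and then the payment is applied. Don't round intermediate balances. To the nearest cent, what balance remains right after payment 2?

Monthly rate r = 13%/12 = 1.08333% = 0.0108333.
Each month: B ← B·(1+r) − $165.00.
Month 1: interest $40.90; balance after payment $3,650.90.
Month 2: interest $39.55; balance after payment $3,525.45.

$3,525.45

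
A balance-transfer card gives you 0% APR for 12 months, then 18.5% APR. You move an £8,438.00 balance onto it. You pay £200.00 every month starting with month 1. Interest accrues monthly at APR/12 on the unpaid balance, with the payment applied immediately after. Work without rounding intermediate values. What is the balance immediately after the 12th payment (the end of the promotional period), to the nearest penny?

£6,038.00

Promo months 1–12 at r₀ = 0%/12 = 0; months 13+ at r₁ = 18.5%/12 = 0.0154167.
After month 12 (no interest yet): B = £8,438.00 − 12·£200.00 = £6,038.00.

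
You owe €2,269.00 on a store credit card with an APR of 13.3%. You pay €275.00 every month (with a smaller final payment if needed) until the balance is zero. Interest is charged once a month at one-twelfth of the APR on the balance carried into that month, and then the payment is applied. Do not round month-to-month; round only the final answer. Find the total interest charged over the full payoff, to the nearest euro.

Monthly rate r = 13.3%/12 = 1.10833% = 0.0110833.
Payoff takes n = ⌈−ln(1 − rB₀/P)/ln(1+r)⌉ = ⌈8.701⌉ = 9 payments; the last is €193.02.
Total paid = 8·€275.00 + €193.02 = €2,393.02.
Total interest = total paid − principal = €2,393.02 − €2,269.00 = €124.02.

€124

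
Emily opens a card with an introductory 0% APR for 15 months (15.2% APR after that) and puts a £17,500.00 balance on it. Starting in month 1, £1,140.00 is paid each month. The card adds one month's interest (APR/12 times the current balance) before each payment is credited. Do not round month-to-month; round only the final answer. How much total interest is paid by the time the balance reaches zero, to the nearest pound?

Promo months 1–15 at r₀ = 0%/12 = 0; months 16+ at r₁ = 15.2%/12 = 0.0126667.
After month 15 (no interest yet): B = £17,500.00 − 15·£1,140.00 = £400.00.
Then at r₁ with £1,140.00/mo: n₂ = −ln(1 − r₁·B/P)/ln(1+r₁) ≈ 0.35 → 1 more payments.
Total paid = 15·£1,140.00 + £405.07 = £17,505.07; interest = £17,505.07 − £17,500.00 = £5.07.

£5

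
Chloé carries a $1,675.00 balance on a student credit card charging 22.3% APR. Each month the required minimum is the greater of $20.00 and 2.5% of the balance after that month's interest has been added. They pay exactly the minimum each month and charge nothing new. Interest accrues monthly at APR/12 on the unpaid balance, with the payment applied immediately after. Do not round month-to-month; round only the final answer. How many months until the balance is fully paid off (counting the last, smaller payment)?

Monthly rate r = 22.3%/12 = 1.85833% = 0.0185833.
While 2.5% of the post-interest balance exceeds $20.00, each month B ← (B·(1+r))·(1 − 0.025), i.e. B shrinks by the factor (1+r)·0.975 = 0.99312.
This holds for months 1–110. Entering month 111 the balance is $783.69; 2.5% of the post-interest balance is now below $20.00, so the flat $20.00 minimum applies from here.
From month 111 a fixed $20.00 at rate r clears $783.69 in 71 more payments. Total: 110 + 71 = 181 months.

181 months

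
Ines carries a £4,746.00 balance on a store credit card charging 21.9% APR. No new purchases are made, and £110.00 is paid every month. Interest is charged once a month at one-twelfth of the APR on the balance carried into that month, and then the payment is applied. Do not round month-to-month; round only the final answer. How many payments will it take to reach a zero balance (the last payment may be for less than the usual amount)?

86 months

Monthly rate r = 21.9%/12 = 1.825% = 0.01825.
Recurrence: B ← B·(1+r) − £110.00.
Month 1: interest £86.61; balance after payment £4,722.61.
Month 2: interest £86.19; balance after payment £4,698.80.
Closed form: n = −ln(1 − rB₀/P)/ln(1+r) = −ln(0.2126)/ln(1.01825) ≈ 85.614, so the balance reaches zero during payment 86.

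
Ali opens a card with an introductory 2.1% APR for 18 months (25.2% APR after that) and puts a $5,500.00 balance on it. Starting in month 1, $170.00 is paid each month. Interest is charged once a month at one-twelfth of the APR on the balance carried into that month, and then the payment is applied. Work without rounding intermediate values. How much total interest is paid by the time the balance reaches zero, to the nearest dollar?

Promo months 1–18 at r₀ = 2.1%/12 = 0.00175; months 19+ at r₁ = 25.2%/12 = 0.021.
After month 18: iterate B ← B·(1+r₀) − $170.00 for 18 months → $2,569.91.
Then at r₁ with $170.00/mo: n₂ = −ln(1 − r₁·B/P)/ln(1+r₁) ≈ 18.38 → 19 more payments.
Total paid = 36·$170.00 + $64.60 = $6,184.60; interest = $6,184.60 − $5,500.00 = $684.60.

$685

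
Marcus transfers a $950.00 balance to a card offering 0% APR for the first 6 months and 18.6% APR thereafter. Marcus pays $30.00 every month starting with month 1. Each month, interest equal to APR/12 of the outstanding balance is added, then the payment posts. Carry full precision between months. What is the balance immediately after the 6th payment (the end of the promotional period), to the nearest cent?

$770.00

Promo months 1–6 at r₀ = 0%/12 = 0; months 7+ at r₁ = 18.6%/12 = 0.0155.
After month 6 (no interest yet): B = $950.00 − 6·$30.00 = $770.00.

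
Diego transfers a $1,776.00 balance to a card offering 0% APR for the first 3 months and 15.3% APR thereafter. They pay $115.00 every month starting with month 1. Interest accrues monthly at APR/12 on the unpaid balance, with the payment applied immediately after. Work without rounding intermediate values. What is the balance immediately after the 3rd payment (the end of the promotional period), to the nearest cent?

$1,431.00

Promo months 1–3 at r₀ = 0%/12 = 0; months 4+ at r₁ = 15.3%/12 = 0.01275.
After month 3 (no interest yet): B = $1,776.00 − 3·$115.00 = $1,431.00.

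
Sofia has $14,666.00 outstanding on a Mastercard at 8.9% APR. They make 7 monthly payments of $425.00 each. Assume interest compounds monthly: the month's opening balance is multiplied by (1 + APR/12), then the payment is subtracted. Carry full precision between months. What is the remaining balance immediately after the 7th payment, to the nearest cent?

Monthly rate r = 8.9%/12 = 0.741667% = 0.00741667.
Each month: B ← B·(1+r) − $425.00.
Month 1: interest $108.77; balance after payment $14,349.77.
Month 2: interest $106.43; balance after payment $14,031.20.
Month 3: interest $104.06; balance after payment $13,710.27.
Month 4: interest $101.68; balance after payment $13,386.95.
Month 5: interest $99.29; balance after payment $13,061.24.
Month 6: interest $96.87; balance after payment $12,733.11.
Month 7: interest $94.44; balance after payment $12,402.54.

$12,402.54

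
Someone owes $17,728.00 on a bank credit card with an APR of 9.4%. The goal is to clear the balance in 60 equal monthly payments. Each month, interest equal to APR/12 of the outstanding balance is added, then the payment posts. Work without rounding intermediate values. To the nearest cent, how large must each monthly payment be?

Monthly rate r = 9.4%/12 = 0.783333% = 0.00783333.
Level-payment amortization: P = B₀·r / (1 − (1+r)^(−n)) = 17728.00·0.00783333 / (1 − 1.00783^(−60)).
Denominator 1 − (1+r)^(−60) = 0.373852131.
P = 138.869 / 0.373852131 ≈ 371.46.

$371.46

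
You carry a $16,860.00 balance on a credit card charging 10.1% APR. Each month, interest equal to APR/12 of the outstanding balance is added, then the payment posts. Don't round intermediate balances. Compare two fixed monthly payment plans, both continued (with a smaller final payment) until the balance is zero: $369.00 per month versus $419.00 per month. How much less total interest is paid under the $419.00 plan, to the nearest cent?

Monthly rate r = 10.1%/12 = 0.841667% = 0.00841667.
At $369.00/mo: n = ⌈−ln(1 − rB₀/P)/ln(1+r)⌉ = 58 payments (last $338.50); total interest = total paid − $16,860.00 = $4,511.50.
At $419.00/mo: 50 payments (last $141.36); total interest $3,812.36.
Interest saved = $4,511.50 − $3,812.36 = $699.14.

$699.14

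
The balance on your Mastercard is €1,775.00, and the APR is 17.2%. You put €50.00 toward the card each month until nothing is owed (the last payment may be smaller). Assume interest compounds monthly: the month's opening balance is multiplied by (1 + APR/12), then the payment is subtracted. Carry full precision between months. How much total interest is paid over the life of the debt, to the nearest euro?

Monthly rate r = 17.2%/12 = 1.43333% = 0.0143333.
Payoff takes n = ⌈−ln(1 − rB₀/P)/ln(1+r)⌉ = ⌈49.957⌉ = 50 payments; the last is €47.88.
Total paid = 49·€50.00 + €47.88 = €2,497.88.
Total interest = total paid − principal = €2,497.88 − €1,775.00 = €722.88.

€723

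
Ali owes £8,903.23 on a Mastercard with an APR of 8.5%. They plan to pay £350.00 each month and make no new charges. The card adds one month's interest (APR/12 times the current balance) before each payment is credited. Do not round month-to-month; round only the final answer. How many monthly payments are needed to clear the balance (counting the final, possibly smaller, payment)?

Monthly rate r = 8.5%/12 = 0.708333% = 0.00708333.
Recurrence: B ← B·(1+r) − £350.00.
Month 1: interest £63.06; balance after payment £8,616.29.
Month 2: interest £61.03; balance after payment £8,327.33.
Closed form: n = −ln(1 − rB₀/P)/ln(1+r) = −ln(0.81982)/ln(1.00708) ≈ 28.148, so the balance reaches zero during payment 29.

29 months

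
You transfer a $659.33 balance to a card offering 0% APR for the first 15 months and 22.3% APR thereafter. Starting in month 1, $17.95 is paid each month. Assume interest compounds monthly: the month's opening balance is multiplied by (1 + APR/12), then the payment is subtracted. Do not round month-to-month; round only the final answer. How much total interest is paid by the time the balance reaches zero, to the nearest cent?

$114.19

Promo months 1–15 at r₀ = 0%/12 = 0; months 16+ at r₁ = 22.3%/12 = 0.0185833.
After month 15 (no interest yet): B = $659.33 − 15·$17.95 = $390.08.
Then at r₁ with $17.95/mo: n₂ = −ln(1 − r₁·B/P)/ln(1+r₁) ≈ 28.09 → 29 more payments.
Total paid = 43·$17.95 + $1.67 = $773.52; interest = $773.52 − $659.33 = $114.19.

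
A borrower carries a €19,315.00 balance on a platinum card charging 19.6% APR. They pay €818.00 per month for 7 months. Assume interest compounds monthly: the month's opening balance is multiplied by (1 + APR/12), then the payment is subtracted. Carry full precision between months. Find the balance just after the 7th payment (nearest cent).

Monthly rate r = 19.6%/12 = 1.63333% = 0.0163333.
Each month: B ← B·(1+r) − €818.00.
Month 1: interest €315.48; balance after payment €18,812.48.
Month 2: interest €307.27; balance after payment €18,301.75.
Month 3: interest €298.93; balance after payment €17,782.68.
Month 4: interest €290.45; balance after payment €17,255.13.
Month 5: interest €281.83; balance after payment €16,718.96.
Month 6: interest €273.08; balance after payment €16,174.04.
Month 7: interest €264.18; balance after payment €15,620.21.

€15,620.21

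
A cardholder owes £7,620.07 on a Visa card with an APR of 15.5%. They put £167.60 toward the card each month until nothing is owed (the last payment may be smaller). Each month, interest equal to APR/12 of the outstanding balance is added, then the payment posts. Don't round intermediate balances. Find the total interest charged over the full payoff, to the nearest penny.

Monthly rate r = 15.5%/12 = 1.29167% = 0.0129167.
Payoff takes n = ⌈−ln(1 − rB₀/P)/ln(1+r)⌉ = ⌈68.954⌉ = 69 payments; the last is £159.95.
Total paid = 68·£167.60 + £159.95 = £11,556.75.
Total interest = total paid − principal = £11,556.75 − £7,620.07 = £3,936.68.

£3,936.68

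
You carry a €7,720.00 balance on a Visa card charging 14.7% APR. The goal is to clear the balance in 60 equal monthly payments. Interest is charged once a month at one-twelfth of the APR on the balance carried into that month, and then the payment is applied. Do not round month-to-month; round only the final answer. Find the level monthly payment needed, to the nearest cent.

Monthly rate r = 14.7%/12 = 1.225% = 0.01225.
Level-payment amortization: P = B₀·r / (1 − (1+r)^(−n)) = 7720.00·0.01225 / (1 − 1.01225^(−60)).
Denominator 1 − (1+r)^(−60) = 0.518348548.
P = 94.57 / 0.518348548 ≈ 182.44.

€182.44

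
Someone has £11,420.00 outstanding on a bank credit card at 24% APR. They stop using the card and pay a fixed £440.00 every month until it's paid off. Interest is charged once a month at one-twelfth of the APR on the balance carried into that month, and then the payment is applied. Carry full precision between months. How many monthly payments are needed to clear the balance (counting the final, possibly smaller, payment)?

Monthly rate r = 24%/12 = 2% = 0.02.
Recurrence: B ← B·(1+r) − £440.00.
Month 1: interest £228.40; balance after payment £11,208.40.
Month 2: interest £224.17; balance after payment £10,992.57.
Closed form: n = −ln(1 − rB₀/P)/ln(1+r) = −ln(0.48091)/ln(1.02) ≈ 36.969, so the balance reaches zero during payment 37.

37 months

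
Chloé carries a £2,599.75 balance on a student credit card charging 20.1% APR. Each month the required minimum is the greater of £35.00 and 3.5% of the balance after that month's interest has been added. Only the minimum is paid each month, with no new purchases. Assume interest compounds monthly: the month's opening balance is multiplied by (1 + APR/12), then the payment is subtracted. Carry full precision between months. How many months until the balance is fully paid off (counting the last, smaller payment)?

Monthly rate r = 20.1%/12 = 1.675% = 0.01675.
While 3.5% of the post-interest balance exceeds £35.00, each month B ← (B·(1+r))·(1 − 0.035), i.e. B shrinks by the factor (1+r)·0.965 = 0.98116.
This holds for months 1–52. Entering month 53 the balance is £967.14; 3.5% of the post-interest balance is now below £35.00, so the flat £35.00 minimum applies from here.
From month 53 a fixed £35.00 at rate r clears £967.14 in 38 more payments. Total: 52 + 38 = 90 months.

90 months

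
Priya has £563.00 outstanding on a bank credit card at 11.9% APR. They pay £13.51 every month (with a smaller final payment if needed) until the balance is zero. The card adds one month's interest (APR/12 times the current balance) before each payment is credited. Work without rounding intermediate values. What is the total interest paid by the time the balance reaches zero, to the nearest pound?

£167

Monthly rate r = 11.9%/12 = 0.991667% = 0.00991667.
Payoff takes n = ⌈−ln(1 − rB₀/P)/ln(1+r)⌉ = ⌈54.031⌉ = 55 payments; the last is £0.42.
Total paid = 54·£13.51 + £0.42 = £729.96.
Total interest = total paid − principal = £729.96 − £563.00 = £166.96.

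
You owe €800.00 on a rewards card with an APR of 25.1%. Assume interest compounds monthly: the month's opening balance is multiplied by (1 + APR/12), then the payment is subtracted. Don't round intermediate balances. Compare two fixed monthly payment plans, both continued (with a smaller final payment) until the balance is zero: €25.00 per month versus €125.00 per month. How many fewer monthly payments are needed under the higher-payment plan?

47 fewer payments

Monthly rate r = 25.1%/12 = 2.09167% = 0.0209167.
At €25.00/mo: n = ⌈−ln(1 − rB₀/P)/ln(1+r)⌉ = 54 payments (last €11.53); total interest = total paid − €800.00 = €536.53.
At €125.00/mo: 7 payments (last €117.88); total interest €67.88.
Payments saved = 54 − 7 = 47.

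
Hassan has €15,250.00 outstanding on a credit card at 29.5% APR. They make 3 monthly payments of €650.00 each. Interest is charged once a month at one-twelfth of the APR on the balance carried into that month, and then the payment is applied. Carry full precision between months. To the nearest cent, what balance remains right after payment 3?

€14,404.23

Monthly rate r = 29.5%/12 = 2.45833% = 0.0245833.
Each month: B ← B·(1+r) − €650.00.
Month 1: interest €374.90; balance after payment €14,974.90.
Month 2: interest €368.13; balance after payment €14,693.03.
Month 3: interest €361.20; balance after payment €14,404.23.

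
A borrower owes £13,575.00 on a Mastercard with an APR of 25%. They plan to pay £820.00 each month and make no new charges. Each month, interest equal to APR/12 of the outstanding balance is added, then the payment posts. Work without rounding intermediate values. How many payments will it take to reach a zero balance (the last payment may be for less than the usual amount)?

Monthly rate r = 25%/12 = 2.08333% = 0.0208333.
Recurrence: B ← B·(1+r) − £820.00.
Month 1: interest £282.81; balance after payment £13,037.81.
Month 2: interest £271.62; balance after payment £12,489.43.
Closed form: n = −ln(1 − rB₀/P)/ln(1+r) = −ln(0.65511)/ln(1.02083) ≈ 20.513, so the balance reaches zero during payment 21.

21 months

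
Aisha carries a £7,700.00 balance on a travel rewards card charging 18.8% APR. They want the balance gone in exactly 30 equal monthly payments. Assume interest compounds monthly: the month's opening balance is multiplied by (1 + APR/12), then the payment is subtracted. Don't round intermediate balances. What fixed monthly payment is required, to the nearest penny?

Monthly rate r = 18.8%/12 = 1.56667% = 0.0156667.
Level-payment amortization: P = B₀·r / (1 − (1+r)^(−n)) = 7700.00·0.0156667 / (1 − 1.01567^(−30)).
Denominator 1 − (1+r)^(−30) = 0.372716282.
P = 120.633 / 0.372716282 ≈ 323.66.

£323.66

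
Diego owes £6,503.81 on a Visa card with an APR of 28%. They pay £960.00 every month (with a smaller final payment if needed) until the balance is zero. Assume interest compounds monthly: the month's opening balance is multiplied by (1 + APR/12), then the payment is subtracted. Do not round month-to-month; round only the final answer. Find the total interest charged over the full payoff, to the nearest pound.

£661

Monthly rate r = 28%/12 = 2.33333% = 0.0233333.
Payoff takes n = ⌈−ln(1 − rB₀/P)/ln(1+r)⌉ = ⌈7.460⌉ = 8 payments; the last is £444.43.
Total paid = 7·£960.00 + £444.43 = £7,164.43.
Total interest = total paid − principal = £7,164.43 − £6,503.81 = £660.62.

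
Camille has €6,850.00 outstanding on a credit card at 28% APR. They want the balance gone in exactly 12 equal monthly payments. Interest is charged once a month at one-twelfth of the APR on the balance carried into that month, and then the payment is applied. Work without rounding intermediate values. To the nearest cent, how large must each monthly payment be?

€661.07

Monthly rate r = 28%/12 = 2.33333% = 0.0233333.
Level-payment amortization: P = B₀·r / (1 − (1+r)^(−n)) = 6850.00·0.0233333 / (1 − 1.02333^(−12)).
Denominator 1 − (1+r)^(−12) = 0.241781196.
P = 159.833 / 0.241781196 ≈ 661.07.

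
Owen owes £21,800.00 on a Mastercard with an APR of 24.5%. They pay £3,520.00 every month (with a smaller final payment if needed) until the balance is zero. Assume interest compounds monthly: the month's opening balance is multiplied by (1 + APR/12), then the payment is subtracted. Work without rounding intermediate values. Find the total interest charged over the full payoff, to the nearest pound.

£1,751

Monthly rate r = 24.5%/12 = 2.04167% = 0.0204167.
Payoff takes n = ⌈−ln(1 − rB₀/P)/ln(1+r)⌉ = ⌈6.689⌉ = 7 payments; the last is £2,431.42.
Total paid = 6·£3,520.00 + £2,431.42 = £23,551.42.
Total interest = total paid − principal = £23,551.42 − £21,800.00 = £1,751.42.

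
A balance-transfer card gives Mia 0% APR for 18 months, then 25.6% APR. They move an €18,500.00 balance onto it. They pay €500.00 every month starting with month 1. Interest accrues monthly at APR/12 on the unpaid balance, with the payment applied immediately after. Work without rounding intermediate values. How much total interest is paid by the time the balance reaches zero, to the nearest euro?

€2,812

Promo months 1–18 at r₀ = 0%/12 = 0; months 19+ at r₁ = 25.6%/12 = 0.0213333.
After month 18 (no interest yet): B = €18,500.00 − 18·€500.00 = €9,500.00.
Then at r₁ with €500.00/mo: n₂ = −ln(1 − r₁·B/P)/ln(1+r₁) ≈ 24.62 → 25 more payments.
Total paid = 42·€500.00 + €312.46 = €21,312.46; interest = €21,312.46 − €18,500.00 = €2,812.46.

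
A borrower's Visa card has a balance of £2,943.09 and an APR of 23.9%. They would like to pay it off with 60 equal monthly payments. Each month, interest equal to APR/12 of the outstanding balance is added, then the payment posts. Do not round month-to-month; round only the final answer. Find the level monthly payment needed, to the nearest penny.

£84.50

Monthly rate r = 23.9%/12 = 1.99167% = 0.0199167.
Level-payment amortization: P = B₀·r / (1 − (1+r)^(−n)) = 2943.09·0.0199167 / (1 − 1.01992^(−60)).
Denominator 1 − (1+r)^(−60) = 0.693719974.
P = 58.6165 / 0.693719974 ≈ 84.50.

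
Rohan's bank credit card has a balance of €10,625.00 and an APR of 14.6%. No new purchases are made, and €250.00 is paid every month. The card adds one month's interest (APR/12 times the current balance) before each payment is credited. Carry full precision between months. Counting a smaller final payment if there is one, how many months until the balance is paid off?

61 months

Monthly rate r = 14.6%/12 = 1.21667% = 0.0121667.
Recurrence: B ← B·(1+r) − €250.00.
Month 1: interest €129.27; balance after payment €10,504.27.
Month 2: interest €127.80; balance after payment €10,382.07.
Closed form: n = −ln(1 − rB₀/P)/ln(1+r) = −ln(0.48292)/ln(1.01217) ≈ 60.192, so the balance reaches zero during payment 61.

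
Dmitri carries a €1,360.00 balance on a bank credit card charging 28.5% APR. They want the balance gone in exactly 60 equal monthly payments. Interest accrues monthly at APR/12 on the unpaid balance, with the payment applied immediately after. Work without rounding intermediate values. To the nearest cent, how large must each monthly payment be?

€42.76

Monthly rate r = 28.5%/12 = 2.375% = 0.02375.
Level-payment amortization: P = B₀·r / (1 − (1+r)^(−n)) = 1360.00·0.02375 / (1 − 1.02375^(−60)).
Denominator 1 − (1+r)^(−60) = 0.755451438.
P = 32.3 / 0.755451438 ≈ 42.76.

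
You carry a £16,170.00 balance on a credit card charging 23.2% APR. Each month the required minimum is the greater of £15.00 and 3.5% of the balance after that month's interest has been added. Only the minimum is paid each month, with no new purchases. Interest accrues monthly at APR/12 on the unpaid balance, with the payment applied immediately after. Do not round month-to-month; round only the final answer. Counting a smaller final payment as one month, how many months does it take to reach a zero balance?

263 months

Monthly rate r = 23.2%/12 = 1.93333% = 0.0193333.
While 3.5% of the post-interest balance exceeds £15.00, each month B ← (B·(1+r))·(1 − 0.035), i.e. B shrinks by the factor (1+r)·0.965 = 0.98366.
This holds for months 1–222. Entering month 223 the balance is £416.85; 3.5% of the post-interest balance is now below £15.00, so the flat £15.00 minimum applies from here.
From month 223 a fixed £15.00 at rate r clears £416.85 in 41 more payments. Total: 222 + 41 = 263 months.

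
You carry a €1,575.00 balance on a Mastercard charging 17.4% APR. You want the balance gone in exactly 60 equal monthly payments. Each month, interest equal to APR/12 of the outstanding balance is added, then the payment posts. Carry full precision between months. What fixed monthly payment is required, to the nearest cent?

€39.48

Monthly rate r = 17.4%/12 = 1.45% = 0.0145.
Level-payment amortization: P = B₀·r / (1 − (1+r)^(−n)) = 1575.00·0.0145 / (1 − 1.0145^(−60)).
Denominator 1 − (1+r)^(−60) = 0.578422991.
P = 22.8375 / 0.578422991 ≈ 39.48.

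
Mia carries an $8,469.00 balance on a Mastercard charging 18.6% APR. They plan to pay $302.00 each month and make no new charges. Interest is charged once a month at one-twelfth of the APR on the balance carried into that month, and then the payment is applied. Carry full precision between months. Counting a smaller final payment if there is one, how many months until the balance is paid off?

38 months

Monthly rate r = 18.6%/12 = 1.55% = 0.0155.
Recurrence: B ← B·(1+r) − $302.00.
Month 1: interest $131.27; balance after payment $8,298.27.
Month 2: interest $128.62; balance after payment $8,124.89.
Closed form: n = −ln(1 − rB₀/P)/ln(1+r) = −ln(0.56533)/ln(1.0155) ≈ 37.081, so the balance reaches zero during payment 38.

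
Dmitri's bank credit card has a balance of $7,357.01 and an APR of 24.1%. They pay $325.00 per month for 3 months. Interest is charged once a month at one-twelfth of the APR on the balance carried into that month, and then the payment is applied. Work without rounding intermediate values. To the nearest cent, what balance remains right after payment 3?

$6,814.52

Monthly rate r = 24.1%/12 = 2.00833% = 0.0200833.
Each month: B ← B·(1+r) − $325.00.
Month 1: interest $147.75; balance after payment $7,179.76.
Month 2: interest $144.19; balance after payment $6,998.96.
Month 3: interest $140.56; balance after payment $6,814.52.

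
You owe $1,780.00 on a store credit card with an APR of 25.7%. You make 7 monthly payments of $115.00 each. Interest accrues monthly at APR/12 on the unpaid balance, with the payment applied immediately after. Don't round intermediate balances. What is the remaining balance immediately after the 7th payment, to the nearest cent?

Monthly rate r = 25.7%/12 = 2.14167% = 0.0214167.
Each month: B ← B·(1+r) − $115.00.
Month 1: interest $38.12; balance after payment $1,703.12.
Month 2: interest $36.48; balance after payment $1,624.60.
Month 3: interest $34.79; balance after payment $1,544.39.
Month 4: interest $33.08; balance after payment $1,462.47.
Month 5: interest $31.32; balance after payment $1,378.79.
Month 6: interest $29.53; balance after payment $1,293.32.
Month 7: interest $27.70; balance after payment $1,206.01.

$1,206.01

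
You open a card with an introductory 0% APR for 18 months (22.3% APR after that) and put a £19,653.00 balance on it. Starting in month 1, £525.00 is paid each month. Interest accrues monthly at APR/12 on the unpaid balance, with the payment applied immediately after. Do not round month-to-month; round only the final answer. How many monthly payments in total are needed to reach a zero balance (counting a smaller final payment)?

43 payments

Promo months 1–18 at r₀ = 0%/12 = 0; months 19+ at r₁ = 22.3%/12 = 0.0185833.
After month 18 (no interest yet): B = £19,653.00 − 18·£525.00 = £10,203.00.
Then at r₁ with £525.00/mo: n₂ = −ln(1 − r₁·B/P)/ln(1+r₁) ≈ 24.34 → 25 more payments.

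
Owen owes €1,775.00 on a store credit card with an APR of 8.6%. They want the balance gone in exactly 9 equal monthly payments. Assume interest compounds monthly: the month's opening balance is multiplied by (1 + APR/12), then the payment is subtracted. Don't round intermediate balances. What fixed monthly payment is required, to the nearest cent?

Monthly rate r = 8.6%/12 = 0.716667% = 0.00716667.
Level-payment amortization: P = B₀·r / (1 − (1+r)^(−n)) = 1775.00·0.00716667 / (1 − 1.00717^(−9)).
Denominator 1 − (1+r)^(−9) = 0.0622482027.
P = 12.7208 / 0.0622482027 ≈ 204.36.

€204.36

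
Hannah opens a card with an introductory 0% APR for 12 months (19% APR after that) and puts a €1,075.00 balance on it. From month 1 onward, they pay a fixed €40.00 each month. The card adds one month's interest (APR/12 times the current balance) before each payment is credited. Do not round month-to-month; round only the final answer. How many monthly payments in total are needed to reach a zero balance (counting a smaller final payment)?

30 months

Promo months 1–12 at r₀ = 0%/12 = 0; months 13+ at r₁ = 19%/12 = 0.0158333.
After month 12 (no interest yet): B = €1,075.00 − 12·€40.00 = €595.00.
Then at r₁ with €40.00/mo: n₂ = −ln(1 − r₁·B/P)/ln(1+r₁) ≈ 17.10 → 18 more payments.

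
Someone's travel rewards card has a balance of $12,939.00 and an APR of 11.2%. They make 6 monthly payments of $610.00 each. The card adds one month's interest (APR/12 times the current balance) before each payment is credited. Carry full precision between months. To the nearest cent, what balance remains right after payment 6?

Monthly rate r = 11.2%/12 = 0.933333% = 0.00933333.
Each month: B ← B·(1+r) − $610.00.
Month 1: interest $120.76; balance after payment $12,449.76.
Month 2: interest $116.20; balance after payment $11,955.96.
Month 3: interest $111.59; balance after payment $11,457.55.
Month 4: interest $106.94; balance after payment $10,954.49.
Month 5: interest $102.24; balance after payment $10,446.73.
Month 6: interest $97.50; balance after payment $9,934.23.

$9,934.23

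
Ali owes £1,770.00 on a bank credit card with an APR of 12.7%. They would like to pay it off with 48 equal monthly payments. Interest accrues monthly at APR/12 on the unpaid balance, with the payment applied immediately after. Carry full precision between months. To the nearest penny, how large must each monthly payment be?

£47.22

Monthly rate r = 12.7%/12 = 1.05833% = 0.0105833.
Level-payment amortization: P = B₀·r / (1 − (1+r)^(−n)) = 1770.00·0.0105833 / (1 − 1.01058^(−48)).
Denominator 1 − (1+r)^(−48) = 0.396693941.
P = 18.7325 / 0.396693941 ≈ 47.22.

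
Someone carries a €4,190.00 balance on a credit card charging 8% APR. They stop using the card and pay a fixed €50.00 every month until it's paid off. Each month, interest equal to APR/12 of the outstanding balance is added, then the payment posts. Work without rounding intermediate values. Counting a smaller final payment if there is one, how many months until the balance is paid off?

124 months

Monthly rate r = 8%/12 = 0.666667% = 0.00666667.
Recurrence: B ← B·(1+r) − €50.00.
Month 1: interest €27.93; balance after payment €4,167.93.
Month 2: interest €27.79; balance after payment €4,145.72.
Closed form: n = −ln(1 − rB₀/P)/ln(1+r) = −ln(0.44133)/ln(1.00667) ≈ 123.102, so the balance reaches zero during payment 124.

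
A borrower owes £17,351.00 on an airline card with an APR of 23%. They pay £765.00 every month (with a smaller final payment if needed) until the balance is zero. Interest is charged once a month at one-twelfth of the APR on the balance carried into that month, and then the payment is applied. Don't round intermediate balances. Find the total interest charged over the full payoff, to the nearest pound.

Monthly rate r = 23%/12 = 1.91667% = 0.0191667.
Payoff takes n = ⌈−ln(1 − rB₀/P)/ln(1+r)⌉ = ⌈30.046⌉ = 31 payments; the last is £35.58.
Total paid = 30·£765.00 + £35.58 = £22,985.58.
Total interest = total paid − principal = £22,985.58 − £17,351.00 = £5,634.58.

£5,635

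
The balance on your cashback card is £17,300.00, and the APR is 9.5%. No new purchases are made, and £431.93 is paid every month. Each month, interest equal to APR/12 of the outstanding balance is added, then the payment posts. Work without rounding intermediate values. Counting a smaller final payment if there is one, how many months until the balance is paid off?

49 payments

Monthly rate r = 9.5%/12 = 0.791667% = 0.00791667.
Recurrence: B ← B·(1+r) − £431.93.
Month 1: interest £136.96; balance after payment £17,005.03.
Month 2: interest £134.62; balance after payment £16,707.72.
Closed form: n = −ln(1 − rB₀/P)/ln(1+r) = −ln(0.68292)/ln(1.00792) ≈ 48.365, so the balance reaches zero during payment 49.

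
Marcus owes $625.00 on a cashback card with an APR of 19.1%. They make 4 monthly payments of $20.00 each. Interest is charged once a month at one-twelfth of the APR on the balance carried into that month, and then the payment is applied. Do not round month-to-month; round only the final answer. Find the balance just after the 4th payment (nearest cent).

Monthly rate r = 19.1%/12 = 1.59167% = 0.0159167.
Each month: B ← B·(1+r) − $20.00.
Month 1: interest $9.95; balance after payment $614.95.
Month 2: interest $9.79; balance after payment $604.74.
Month 3: interest $9.63; balance after payment $594.36.
Month 4: interest $9.46; balance after payment $583.82.

$583.82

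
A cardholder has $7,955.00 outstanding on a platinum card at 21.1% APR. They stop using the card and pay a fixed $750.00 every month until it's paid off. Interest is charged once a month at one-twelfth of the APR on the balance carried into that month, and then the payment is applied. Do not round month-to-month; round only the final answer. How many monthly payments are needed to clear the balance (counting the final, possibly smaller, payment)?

12 payments

Monthly rate r = 21.1%/12 = 1.75833% = 0.0175833.
Recurrence: B ← B·(1+r) − $750.00.
Month 1: interest $139.88; balance after payment $7,344.88.
Month 2: interest $129.15; balance after payment $6,724.02.
Closed form: n = −ln(1 − rB₀/P)/ln(1+r) = −ln(0.8135)/ln(1.01758) ≈ 11.842, so the balance reaches zero during payment 12.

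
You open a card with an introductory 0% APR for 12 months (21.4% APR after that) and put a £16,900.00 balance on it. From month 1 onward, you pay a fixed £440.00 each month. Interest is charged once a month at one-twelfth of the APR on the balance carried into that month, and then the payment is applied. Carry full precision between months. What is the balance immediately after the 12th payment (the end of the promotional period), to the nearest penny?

Promo months 1–12 at r₀ = 0%/12 = 0; months 13+ at r₁ = 21.4%/12 = 0.0178333.
After month 12 (no interest yet): B = £16,900.00 − 12·£440.00 = £11,620.00.

£11,620.00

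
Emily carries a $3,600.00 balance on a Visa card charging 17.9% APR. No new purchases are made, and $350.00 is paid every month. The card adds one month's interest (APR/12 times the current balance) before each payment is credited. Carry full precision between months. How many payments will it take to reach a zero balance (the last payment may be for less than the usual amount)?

12 months

Monthly rate r = 17.9%/12 = 1.49167% = 0.0149167.
Recurrence: B ← B·(1+r) − $350.00.
Month 1: interest $53.70; balance after payment $3,303.70.
Month 2: interest $49.28; balance after payment $3,002.98.
Closed form: n = −ln(1 − rB₀/P)/ln(1+r) = −ln(0.84657)/ln(1.01492) ≈ 11.249, so the balance reaches zero during payment 12.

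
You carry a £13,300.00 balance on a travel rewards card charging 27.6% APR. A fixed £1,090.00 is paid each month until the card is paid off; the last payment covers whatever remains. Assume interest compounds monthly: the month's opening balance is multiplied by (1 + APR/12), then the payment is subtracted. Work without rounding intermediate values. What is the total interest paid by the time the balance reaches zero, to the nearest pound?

Monthly rate r = 27.6%/12 = 2.3% = 0.023.
Payoff takes n = ⌈−ln(1 − rB₀/P)/ln(1+r)⌉ = ⌈14.486⌉ = 15 payments; the last is £532.46.
Total paid = 14·£1,090.00 + £532.46 = £15,792.46.
Total interest = total paid − principal = £15,792.46 − £13,300.00 = £2,492.46.

£2,492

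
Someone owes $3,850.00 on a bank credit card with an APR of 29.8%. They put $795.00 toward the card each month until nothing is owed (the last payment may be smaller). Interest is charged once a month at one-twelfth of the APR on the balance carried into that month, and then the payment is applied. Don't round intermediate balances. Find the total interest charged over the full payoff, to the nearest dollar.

Monthly rate r = 29.8%/12 = 2.48333% = 0.0248333.
Payoff takes n = ⌈−ln(1 − rB₀/P)/ln(1+r)⌉ = ⌈5.223⌉ = 6 payments; the last is $179.34.
Total paid = 5·$795.00 + $179.34 = $4,154.34.
Total interest = total paid − principal = $4,154.34 − $3,850.00 = $304.34.

$304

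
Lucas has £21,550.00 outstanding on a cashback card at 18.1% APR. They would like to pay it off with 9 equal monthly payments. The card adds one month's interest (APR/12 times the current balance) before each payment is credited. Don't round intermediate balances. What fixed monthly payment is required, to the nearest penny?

£2,578.63

Monthly rate r = 18.1%/12 = 1.50833% = 0.0150833.
Level-payment amortization: P = B₀·r / (1 − (1+r)^(−n)) = 21550.00·0.0150833 / (1 − 1.01508^(−9)).
Denominator 1 − (1+r)^(−9) = 0.126053745.
P = 325.046 / 0.126053745 ≈ 2578.63.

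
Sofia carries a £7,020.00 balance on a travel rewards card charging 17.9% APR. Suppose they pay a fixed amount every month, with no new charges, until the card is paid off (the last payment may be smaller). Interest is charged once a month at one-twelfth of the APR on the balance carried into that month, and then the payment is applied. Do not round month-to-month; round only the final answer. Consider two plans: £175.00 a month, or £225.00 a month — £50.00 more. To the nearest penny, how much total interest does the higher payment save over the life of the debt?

Monthly rate r = 17.9%/12 = 1.49167% = 0.0149167.
At £175.00/mo: n = ⌈−ln(1 − rB₀/P)/ln(1+r)⌉ = 62 payments (last £107.04); total interest = total paid − £7,020.00 = £3,762.04.
At £225.00/mo: 43 payments (last £66.65); total interest £2,496.65.
Interest saved = £3,762.04 − £2,496.65 = £1,265.39.

£1,265.39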